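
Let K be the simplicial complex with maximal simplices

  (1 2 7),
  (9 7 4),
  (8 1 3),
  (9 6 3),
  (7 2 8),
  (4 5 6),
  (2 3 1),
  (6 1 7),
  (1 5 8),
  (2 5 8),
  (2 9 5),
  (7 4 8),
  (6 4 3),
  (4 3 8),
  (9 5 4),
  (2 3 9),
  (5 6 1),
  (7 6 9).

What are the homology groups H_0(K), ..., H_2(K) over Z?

Order the vertices as 1 < 2 < 3 < 4 < 5 < 6 < 7 < 8 < 9. Listing each simplex with vertices in this order, K has dimension 2 with simplices:

  0-simplices (9): [1], [2], [3], [4], [5], [6], [7], [8], [9]
  1-simplices (27): (27 of them)
  2-simplices (18): [1,2,3], [1,2,7], [1,3,8], [1,5,6], [1,5,8], [1,6,7], [2,3,9], [2,5,8], [2,5,9], [2,7,8], [3,4,6], [3,4,8], [3,6,9], [4,5,6], [4,5,9], [4,7,8], [4,7,9], [6,7,9]

giving chain groups C_0 ≅ Z^9, C_1 ≅ Z^27, C_2 ≅ Z^18.

The boundary map ∂_1: C_1 → C_0 sends each edge [p,q] (with p < q) to q − p. For instance
  ∂[5,6] = [6] − [5].
As a 9×27 matrix over Z this has rank 8, with invariant factors (1,1,1,1,1,1,1,1).

The boundary map ∂_2: C_2 → C_1 acts by ∂[p,q,r] = [q,r] − [p,r] + [p,q]. For instance
  ∂[2,5,8] = [5,8] − [2,8] + [2,5],
  ∂[1,2,7] = [2,7] − [1,7] + [1,2].
The 27×18 boundary matrix has rank 18 and Smith normal form diag(1,1,1,1,1,1,1,1,1,1,1,1,1,1,1,1,1,2).

From H_k ≅ ker(∂_k) / im(∂_{k+1}) we obtain:

  H_0: rank C_0 − rank ∂_1 = 9 − 8 = 1, and the invariant factors of ∂_1 are all 1, so H_0 = Z.
  H_1: rank ker ∂_1 − rank ∂_2 = (27 − 8) − 18 = 1, and ∂_2 has invariant factor 2 > 1, so H_1 = Z ⊕ Z/2.
  H_2: rank ker ∂_2 − rank ∂_3 = (18 − 18) − 0 = 0, and there is no ∂_3, so H_2 = 0.

H_0 = Z,  H_1 = Z ⊕ Z/2,  H_2 = 0.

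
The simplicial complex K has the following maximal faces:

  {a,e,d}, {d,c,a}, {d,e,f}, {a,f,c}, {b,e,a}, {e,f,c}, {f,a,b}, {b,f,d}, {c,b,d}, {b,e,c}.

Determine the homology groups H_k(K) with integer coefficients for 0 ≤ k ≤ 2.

Order the vertices as a < b < c < d < e < f. Listing each simplex with vertices in this order, K has dimension 2 with simplices:

  0-simplices (6): a, b, c, d, e, f
  1-simplices (15): ab, ac, ad, ae, af, bc, bd, be, bf, cd, ce, cf, de, df, ef
  2-simplices (10): abe, abf, acd, acf, ade, bcd, bce, bdf, cef, def

giving chain groups C_0 ≅ Z^6, C_1 ≅ Z^15, C_2 ≅ Z^10.

The boundary map ∂_1: C_1 → C_0 sends each edge [p,q] (with p < q) to q − p. For instance
  ∂ae = e − a.
This gives a 6×15 integer matrix of rank 5; reducing to Smith normal form yields diagonal entries (1,1,1,1,1).

∂_2: C_2 → C_1 acts by ∂[p,q,r] = [q,r] − [p,r] + [p,q]. For instance
  ∂def = ef − df + de,
  ∂bce = ce − be + bc.
The resulting 15×10 matrix has rank 10, and its Smith normal form has invariant factors (1,1,1,1,1,1,1,1,1,2).

Reading off H_k = ker ∂_k / im ∂_{k+1}:

  H_0: rank C_0 − rank ∂_1 = 6 − 5 = 1, and the invariant factors of ∂_1 are all 1, so H_0 ≅ Z.
  H_1: rank ker ∂_1 − rank ∂_2 = (15 − 5) − 10 = 0, and ∂_2 has invariant factor 2 > 1, so H_1 ≅ Z/2.
  H_2: rank ker ∂_2 − rank ∂_3 = (10 − 10) − 0 = 0, and there is no ∂_3, so H_2 ≅ 0.

H_0 = Z,  H_1 = Z/2,  H_2 = 0.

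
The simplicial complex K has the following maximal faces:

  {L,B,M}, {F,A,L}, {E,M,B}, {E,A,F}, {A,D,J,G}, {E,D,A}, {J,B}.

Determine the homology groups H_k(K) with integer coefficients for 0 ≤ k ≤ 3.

H_0 = Z,  H_1 = Z^2,  H_2 = 0,  H_3 = 0.

Fix the vertex order A < B < D < E < F < G < J < L < M and write every simplex with vertices in increasing order. Then dim K = 3 and the simplices of K are:

  0-simplices (9): A, B, D, E, F, G, J, L, M
  1-simplices (18): AD, AE, AF, AG, AJ, AL, BE, BJ, BL, BM, DE, DG, DJ, EF, EM, FL, GJ, LM
  2-simplices (9): ADE, ADG, ADJ, AEF, AFL, AGJ, BEM, BLM, DGJ
  3-simplices (1): ADGJ

so the chain groups are C_0 ≅ Z^9, C_1 ≅ Z^18, C_2 ≅ Z^9, C_3 ≅ Z^1.

∂_1: C_1 → C_0 is given by ∂[p,q] = [q] − [p].
This gives a 9×18 integer matrix of rank 8; reducing to Smith normal form yields diagonal entries (1,1,1,1,1,1,1,1).

The boundary map ∂_2: C_2 → C_1 acts by ∂[p,q,r] = [q,r] − [p,r] + [p,q]. For instance
  ∂AGJ = GJ − AJ + AG,
  ∂AFL = FL − AL + AF.
The resulting 18×9 matrix has rank 8, and its Smith normal form has invariant factors (1,1,1,1,1,1,1,1).

The boundary map ∂_3: C_3 → C_2 sends each 3-simplex σ to the alternating sum Σ_i (−1)^i (σ with its i-th vertex removed). For instance
  ∂ADGJ = DGJ − AGJ + ADJ − ADG.
As a 9×1 matrix over Z this has rank 1, with invariant factors (1).

Reading off H_k = ker ∂_k / im ∂_{k+1}:

  H_0: rank C_0 − rank ∂_1 = 9 − 8 = 1, and the invariant factors of ∂_1 are all 1, so H_0 = Z.
  H_1: rank ker ∂_1 − rank ∂_2 = (18 − 8) − 8 = 2, and the invariant factors of ∂_2 are all 1, so H_1 = Z^2.
  H_2: rank ker ∂_2 − rank ∂_3 = (9 − 8) − 1 = 0, and the invariant factors of ∂_3 are all 1, so H_2 = 0.
  H_3: rank ker ∂_3 − rank ∂_4 = (1 − 1) − 0 = 0, and there is no ∂_4, so H_3 = 0.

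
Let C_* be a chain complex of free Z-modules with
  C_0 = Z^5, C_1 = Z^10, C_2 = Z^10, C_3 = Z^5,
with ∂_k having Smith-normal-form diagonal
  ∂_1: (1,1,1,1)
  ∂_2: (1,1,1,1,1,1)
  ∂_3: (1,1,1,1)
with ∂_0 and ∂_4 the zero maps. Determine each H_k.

H_0: b_0 = 5 − 0 − 4 = 1; torsion from ∂_1 factors > 1: none. So H_0 = Z.
H_1: b_1 = 10 − 4 − 6 = 0; torsion from ∂_2 factors > 1: none. So H_1 = 0.
H_2: b_2 = 10 − 6 − 4 = 0; torsion from ∂_3 factors > 1: none. So H_2 = 0.
H_3: b_3 = 5 − 4 − 0 = 1; torsion from ∂_4 factors > 1: none. So H_3 = Z.

H_0 = Z,  H_1 = 0,  H_2 = 0,  H_3 = Z.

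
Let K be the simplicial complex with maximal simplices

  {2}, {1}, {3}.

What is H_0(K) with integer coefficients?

H_0 = Z^3.

Fix the vertex order 1 < 2 < 3 and write every simplex with vertices in increasing order. Then dim K = 0 and the simplices of K are:

  0-simplices (3): [1], [2], [3]

giving chain groups C_0 ≅ Z^3.

Now H_k = ker ∂_k / im ∂_{k+1}, so:

  H_0: rank C_0 − rank ∂_1 = 3 − 0 = 3, and there is no ∂_1, so H_0 = Z^3.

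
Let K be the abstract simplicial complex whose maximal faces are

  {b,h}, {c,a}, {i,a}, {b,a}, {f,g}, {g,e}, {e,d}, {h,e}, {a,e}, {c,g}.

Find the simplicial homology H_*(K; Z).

H_0 = Z,  H_1 = Z^2.

Order the vertices as a < b < c < d < e < f < g < h < i. Listing each simplex with vertices in this order, K has dimension 1 with simplices:

  0-simplices (9): a, b, c, d, e, f, g, h, i
  1-simplices (10): ab, ac, ae, ai, bh, cg, de, eg, eh, fg

Hence C_0 ≅ Z^9, C_1 ≅ Z^10.

∂_1: C_1 → C_0 maps an edge to its endpoints' difference, ∂[p,q] = q − p. For instance
  ∂ac = c − a.
The 9×10 boundary matrix has rank 8 and Smith normal form diag(1,1,1,1,1,1,1,1).

From H_k ≅ ker(∂_k) / im(∂_{k+1}) we obtain:

  H_0: rank C_0 − rank ∂_1 = 9 − 8 = 1, and the invariant factors of ∂_1 are all 1, so H_0 = Z.
  H_1: rank ker ∂_1 − rank ∂_2 = (10 − 8) − 0 = 2, and there is no ∂_2, so H_1 = Z^2.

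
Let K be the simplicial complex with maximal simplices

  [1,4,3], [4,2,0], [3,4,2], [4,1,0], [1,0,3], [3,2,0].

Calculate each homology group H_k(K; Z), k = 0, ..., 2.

Take the total order 0 < 1 < 2 < 3 < 4 on the vertex set. Then K (dimension 2) consists of the simplices:

  0-simplices (5): [0], [1], [2], [3], [4]
  1-simplices (9): [0,1], [0,2], [0,3], [0,4], [1,3], [1,4], [2,3], [2,4], [3,4]
  2-simplices (6): [0,1,3], [0,1,4], [0,2,3], [0,2,4], [1,3,4], [2,3,4]

so the chain groups are C_0 ≅ Z^5, C_1 ≅ Z^9, C_2 ≅ Z^6.

Boundary ∂_1: C_1 → C_0 sends each edge [p,q] (with p < q) to q − p. For instance
  ∂[1,3] = [3] − [1].
The resulting 5×9 matrix has rank 4, and its Smith normal form has invariant factors (1,1,1,1).

Boundary ∂_2: C_2 → C_1 sends each 2-simplex [p,q,r] to [q,r] − [p,r] + [p,q]. For instance
  ∂[0,2,3] = [2,3] − [0,3] + [0,2],
  ∂[1,3,4] = [3,4] − [1,4] + [1,3].
This gives a 9×6 integer matrix of rank 5; reducing to Smith normal form yields diagonal entries (1,1,1,1,1).

Computing H_k = (kernel of ∂_k) / (image of ∂_{k+1}):

  H_0: rank C_0 − rank ∂_1 = 5 − 4 = 1, and the invariant factors of ∂_1 are all 1, so H_0 ≅ Z.
  H_1: rank ker ∂_1 − rank ∂_2 = (9 − 4) − 5 = 0, and the invariant factors of ∂_2 are all 1, so H_1 ≅ 0.
  H_2: rank ker ∂_2 − rank ∂_3 = (6 − 5) − 0 = 1, and there is no ∂_3, so H_2 ≅ Z.

H_0 = Z,  H_1 = 0,  H_2 = Z.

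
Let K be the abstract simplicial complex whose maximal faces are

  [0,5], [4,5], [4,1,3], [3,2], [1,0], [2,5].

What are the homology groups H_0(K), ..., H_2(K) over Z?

Fix the vertex order 0 < 1 < 2 < 3 < 4 < 5 and write every simplex with vertices in increasing order. Then dim K = 2 and the simplices of K are:

  0-simplices (6): [0], [1], [2], [3], [4], [5]
  1-simplices (8): [0,1], [0,5], [1,3], [1,4], [2,3], [2,5], [3,4], [4,5]
  2-simplices (1): [1,3,4]

giving chain groups C_0 ≅ Z^6, C_1 ≅ Z^8, C_2 ≅ Z^1.

Boundary ∂_1: C_1 → C_0 sends each edge [p,q] (with p < q) to q − p. For instance
  ∂[0,5] = [5] − [0].
As a 6×8 matrix over Z this has rank 5, with invariant factors (1,1,1,1,1).

∂_2: C_2 → C_1 maps a triangle to the signed sum of its edges. For instance
  ∂[1,3,4] = [3,4] − [1,4] + [1,3].
The 8×1 boundary matrix has rank 1 and Smith normal form diag(1).

Computing H_k = (kernel of ∂_k) / (image of ∂_{k+1}):

  H_0: rank C_0 − rank ∂_1 = 6 − 5 = 1, and the invariant factors of ∂_1 are all 1, so H_0 ≅ Z.
  H_1: rank ker ∂_1 − rank ∂_2 = (8 − 5) − 1 = 2, and the invariant factors of ∂_2 are all 1, so H_1 ≅ Z^2.
  H_2: rank ker ∂_2 − rank ∂_3 = (1 − 1) − 0 = 0, and there is no ∂_3, so H_2 ≅ 0.

H_0 = Z,  H_1 = Z^2,  H_2 = 0.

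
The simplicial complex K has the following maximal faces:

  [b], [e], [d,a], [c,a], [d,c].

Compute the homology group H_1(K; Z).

Fix the vertex order a < b < c < d < e and write every simplex with vertices in increasing order. Then dim K = 1 and the simplices of K are:

  0-simplices (5): a, b, c, d, e
  1-simplices (3): ac, ad, cd

so the chain groups are C_0 ≅ Z^5, C_1 ≅ Z^3.

The boundary map ∂_1: C_1 → C_0 sends each edge [p,q] (with p < q) to q − p. For instance
  ∂ad = d − a.
The 5×3 boundary matrix has rank 2 and Smith normal form diag(1,1).

Reading off H_k = ker ∂_k / im ∂_{k+1}:

  H_1: rank ker ∂_1 − rank ∂_2 = (3 − 2) − 0 = 1, and there is no ∂_2, so H_1 ≅ Z.

(K is a triangulation of the disjoint union of a set of 2 points and the circle S^1.)

H_1 = Z.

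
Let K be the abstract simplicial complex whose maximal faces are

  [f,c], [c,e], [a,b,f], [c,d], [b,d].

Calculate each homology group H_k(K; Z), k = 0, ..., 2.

H_0 ≅ Z,  H_1 ≅ Z,  H_2 = 0.

We work with the vertex ordering a < b < c < d < e < f. The simplices of K, each written with vertices in increasing order, are:

  0-simplices (6): a, b, c, d, e, f
  1-simplices (7): ab, af, bd, bf, cd, ce, cf
  2-simplices (1): abf

so the chain groups are C_0 ≅ Z^6, C_1 ≅ Z^7, C_2 ≅ Z^1.

The boundary map ∂_1: C_1 → C_0 is given by ∂[p,q] = [q] − [p]. For instance
  ∂bf = f − b.
The resulting 6×7 matrix has rank 5, and its Smith normal form has invariant factors (1,1,1,1,1).

∂_2: C_2 → C_1 sends each 2-simplex [p,q,r] to [q,r] − [p,r] + [p,q]. For instance
  ∂abf = bf − af + ab.
As a 7×1 matrix over Z this has rank 1, with invariant factors (1).

Reading off H_k = ker ∂_k / im ∂_{k+1}:

  H_0: rank C_0 − rank ∂_1 = 6 − 5 = 1, and the invariant factors of ∂_1 are all 1, so H_0 = Z.
  H_1: rank ker ∂_1 − rank ∂_2 = (7 − 5) − 1 = 1, and the invariant factors of ∂_2 are all 1, so H_1 = Z.
  H_2: rank ker ∂_2 − rank ∂_3 = (1 − 1) − 0 = 0, and there is no ∂_3, so H_2 = 0.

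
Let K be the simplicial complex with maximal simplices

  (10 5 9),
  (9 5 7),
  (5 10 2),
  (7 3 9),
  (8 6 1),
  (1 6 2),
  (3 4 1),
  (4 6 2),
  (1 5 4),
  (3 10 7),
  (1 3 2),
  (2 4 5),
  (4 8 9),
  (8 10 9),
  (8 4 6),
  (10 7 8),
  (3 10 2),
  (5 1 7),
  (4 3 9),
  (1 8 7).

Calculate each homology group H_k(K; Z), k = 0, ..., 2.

H_0 = Z,  H_1 = Z ⊕ Z/2Z,  H_2 = 0.

K has 10 vertices, 30 edges, 20 triangles.
rank ∂_0 = 0, rank ∂_1 = 9 ⇒ b_0 = 10 − 0 − 9 = 1; all invariant factors of ∂_1 are 1 so no torsion. So H_0 ≅ Z.
rank ∂_1 = 9, rank ∂_2 = 20 ⇒ b_1 = 30 − 9 − 20 = 1; ∂_2 has invariant factor(s) [2] giving torsion. So H_1 ≅ Z ⊕ Z/2Z.
rank ∂_2 = 20, rank ∂_3 = 0 ⇒ b_2 = 20 − 20 − 0 = 0. So H_2 ≅ 0.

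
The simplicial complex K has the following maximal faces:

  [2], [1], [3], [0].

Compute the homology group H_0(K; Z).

H_0 = Z^4.

Take the total order 0 < 1 < 2 < 3 on the vertex set. Then K (dimension 0) consists of the simplices:

  0-simplices (4): [0], [1], [2], [3]

so the chain groups are C_0 ≅ Z^4.

Now H_k = ker ∂_k / im ∂_{k+1}, so:

  H_0: rank C_0 − rank ∂_1 = 4 − 0 = 4, and there is no ∂_1, so H_0 = Z^4.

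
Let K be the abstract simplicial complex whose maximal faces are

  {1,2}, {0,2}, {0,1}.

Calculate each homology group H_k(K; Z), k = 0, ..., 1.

H_0 ≅ Z,  H_1 ≅ Z.

Order the vertices as 0 < 1 < 2. Listing each simplex with vertices in this order, K has dimension 1 with simplices:

  0-simplices (3): [0], [1], [2]
  1-simplices (3): [0,1], [0,2], [1,2]

giving chain groups C_0 ≅ Z^3, C_1 ≅ Z^3.

∂_1: C_1 → C_0 maps an edge to its endpoints' difference, ∂[p,q] = q − p. For instance
  ∂[0,2] = [2] − [0].
This gives a 3×3 integer matrix of rank 2; reducing to Smith normal form yields diagonal entries (1,1).

Now H_k = ker ∂_k / im ∂_{k+1}, so:

  H_0: rank C_0 − rank ∂_1 = 3 − 2 = 1, and the invariant factors of ∂_1 are all 1, so H_0 ≅ Z.
  H_1: rank ker ∂_1 − rank ∂_2 = (3 − 2) − 0 = 1, and there is no ∂_2, so H_1 ≅ Z.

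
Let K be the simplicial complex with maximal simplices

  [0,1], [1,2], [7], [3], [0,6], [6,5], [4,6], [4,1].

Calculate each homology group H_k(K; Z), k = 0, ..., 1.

Fix the vertex order 0 < 1 < 2 < 3 < 4 < 5 < 6 < 7 and write every simplex with vertices in increasing order. Then dim K = 1 and the simplices of K are:

  0-simplices (8): [0], [1], [2], [3], [4], [5], [6], [7]
  1-simplices (6): [0,1], [0,6], [1,2], [1,4], [4,6], [5,6]

Hence C_0 ≅ Z^8, C_1 ≅ Z^6.

∂_1: C_1 → C_0 sends each edge [p,q] (with p < q) to q − p. For instance
  ∂[0,1] = [1] − [0].
As a 8×6 matrix over Z this has rank 5, with invariant factors (1,1,1,1,1).

Computing H_k = (kernel of ∂_k) / (image of ∂_{k+1}):

  H_0: rank C_0 − rank ∂_1 = 8 − 5 = 3, and the invariant factors of ∂_1 are all 1, so H_0 = Z^3.
  H_1: rank ker ∂_1 − rank ∂_2 = (6 − 5) − 0 = 1, and there is no ∂_2, so H_1 = Z.

As a check, the Euler characteristic is 8 − 6 = 2, which agrees with 3 − 1 = 2.

H_0 ≅ Z^3,  H_1 ≅ Z.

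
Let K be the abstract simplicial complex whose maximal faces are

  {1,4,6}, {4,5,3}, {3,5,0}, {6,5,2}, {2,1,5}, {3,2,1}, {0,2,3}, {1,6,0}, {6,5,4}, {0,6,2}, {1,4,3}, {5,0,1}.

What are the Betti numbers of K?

b_0 = 1, b_1 = 0, b_2 = 0.

Take the total order 0 < 1 < 2 < 3 < 4 < 5 < 6 on the vertex set. Then K (dimension 2) consists of the simplices:

  0-simplices (7): [0], [1], [2], [3], [4], [5], [6]
  1-simplices (18): [0,1], [0,2], [0,3], [0,5], [0,6], [1,2], [1,3], [1,4], [1,5], [1,6], [2,3], [2,5], [2,6], [3,4], [3,5], [4,5], [4,6], [5,6]
  2-simplices (12): [0,1,5], [0,1,6], [0,2,3], [0,2,6], [0,3,5], [1,2,3], [1,2,5], [1,3,4], [1,4,6], [2,5,6], [3,4,5], [4,5,6]

giving chain groups C_0 ≅ Z^7, C_1 ≅ Z^18, C_2 ≅ Z^12.

The boundary map ∂_1: C_1 → C_0 maps an edge to its endpoints' difference, ∂[p,q] = q − p. For instance
  ∂[0,1] = [1] − [0].
This gives a 7×18 integer matrix of rank 6; reducing to Smith normal form yields diagonal entries (1,1,1,1,1,1).

Boundary ∂_2: C_2 → C_1 acts by ∂[p,q,r] = [q,r] − [p,r] + [p,q]. For instance
  ∂[2,5,6] = [5,6] − [2,6] + [2,5],
  ∂[0,3,5] = [3,5] − [0,5] + [0,3].
The resulting 18×12 matrix has rank 12, and its Smith normal form has invariant factors (1,1,1,1,1,1,1,1,1,1,1,2).

Computing H_k = (kernel of ∂_k) / (image of ∂_{k+1}):

  H_0: rank C_0 − rank ∂_1 = 7 − 6 = 1, and the invariant factors of ∂_1 are all 1, so H_0 = Z.
  H_1: rank ker ∂_1 − rank ∂_2 = (18 − 6) − 12 = 0, and ∂_2 has invariant factor 2 > 1, so H_1 = Z/2Z.
  H_2: rank ker ∂_2 − rank ∂_3 = (12 − 12) − 0 = 0, and there is no ∂_3, so H_2 = 0.

As a check, the Euler characteristic is 7 − 18 + 12 = 1, which agrees with 1 − 0 + 0 = 1.

Hence the Betti numbers are b_0 = 1, b_1 = 0, b_2 = 0.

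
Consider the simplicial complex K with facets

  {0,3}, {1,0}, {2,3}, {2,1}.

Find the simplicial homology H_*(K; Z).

Fix the vertex order 0 < 1 < 2 < 3 and write every simplex with vertices in increasing order. Then dim K = 1 and the simplices of K are:

  0-simplices (4): [0], [1], [2], [3]
  1-simplices (4): [0,1], [0,3], [1,2], [2,3]

Hence C_0 ≅ Z^4, C_1 ≅ Z^4.

Boundary ∂_1: C_1 → C_0 sends each edge [p,q] (with p < q) to q − p. For instance
  ∂[2,3] = [3] − [2].
The resulting 4×4 matrix has rank 3, and its Smith normal form has invariant factors (1,1,1).

Computing H_k = (kernel of ∂_k) / (image of ∂_{k+1}):

  H_0: rank C_0 − rank ∂_1 = 4 − 3 = 1, and the invariant factors of ∂_1 are all 1, so H_0 = Z.
  H_1: rank ker ∂_1 − rank ∂_2 = (4 − 3) − 0 = 1, and there is no ∂_2, so H_1 = Z.

H_0 ≅ Z,  H_1 ≅ Z.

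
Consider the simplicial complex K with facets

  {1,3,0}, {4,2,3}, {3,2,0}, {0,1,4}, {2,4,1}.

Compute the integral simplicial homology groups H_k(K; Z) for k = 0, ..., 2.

H_0 ≅ Z,  H_1 ≅ Z,  H_2 = 0.

We work with the vertex ordering 0 < 1 < 2 < 3 < 4. The simplices of K, each written with vertices in increasing order, are:

  0-simplices (5): [0], [1], [2], [3], [4]
  1-simplices (10): [0,1], [0,2], [0,3], [0,4], [1,2], [1,3], [1,4], [2,3], [2,4], [3,4]
  2-simplices (5): [0,1,3], [0,1,4], [0,2,3], [1,2,4], [2,3,4]

giving chain groups C_0 ≅ Z^5, C_1 ≅ Z^10, C_2 ≅ Z^5.

Boundary ∂_1: C_1 → C_0 sends each edge [p,q] (with p < q) to q − p. For instance
  ∂[0,1] = [1] − [0].
The resulting 5×10 matrix has rank 4, and its Smith normal form has invariant factors (1,1,1,1).

Boundary ∂_2: C_2 → C_1 sends each 2-simplex [p,q,r] to [q,r] − [p,r] + [p,q]. For instance
  ∂[0,1,3] = [1,3] − [0,3] + [0,1],
  ∂[2,3,4] = [3,4] − [2,4] + [2,3].
The 10×5 boundary matrix has rank 5 and Smith normal form diag(1,1,1,1,1).

Computing H_k = (kernel of ∂_k) / (image of ∂_{k+1}):

  H_0: rank C_0 − rank ∂_1 = 5 − 4 = 1, and the invariant factors of ∂_1 are all 1, so H_0 = Z.
  H_1: rank ker ∂_1 − rank ∂_2 = (10 − 4) − 5 = 1, and the invariant factors of ∂_2 are all 1, so H_1 = Z.
  H_2: rank ker ∂_2 − rank ∂_3 = (5 − 5) − 0 = 0, and there is no ∂_3, so H_2 = 0.

(K is a triangulation of the Möbius band.)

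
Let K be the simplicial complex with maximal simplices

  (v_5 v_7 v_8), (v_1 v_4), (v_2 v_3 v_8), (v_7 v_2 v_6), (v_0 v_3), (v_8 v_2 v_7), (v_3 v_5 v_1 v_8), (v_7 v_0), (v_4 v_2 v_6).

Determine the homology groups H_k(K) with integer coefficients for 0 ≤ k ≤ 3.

H_0 ≅ Z,  H_1 ≅ Z^2,  H_2 = 0,  H_3 = 0.

Take the total order v_0 < v_1 < v_2 < v_3 < v_4 < v_5 < v_6 < v_7 < v_8 on the vertex set. Then K (dimension 3) consists of the simplices:

  0-simplices (9): [v_0], [v_1], [v_2], [v_3], [v_4], [v_5], [v_6], [v_7], [v_8]
  1-simplices (18): (18 of them)
  2-simplices (9): [v_1,v_3,v_5], [v_1,v_3,v_8], [v_1,v_5,v_8], [v_2,v_3,v_8], [v_2,v_4,v_6], [v_2,v_6,v_7], [v_2,v_7,v_8], [v_3,v_5,v_8], [v_5,v_7,v_8]
  3-simplices (1): [v_1,v_3,v_5,v_8]

Hence C_0 ≅ Z^9, C_1 ≅ Z^18, C_2 ≅ Z^9, C_3 ≅ Z^1.

∂_1: C_1 → C_0 sends each edge [p,q] (with p < q) to q − p. For instance
  ∂[v_6,v_7] = [v_7] − [v_6].
As a 9×18 matrix over Z this has rank 8, with invariant factors (1,1,1,1,1,1,1,1).

Boundary ∂_2: C_2 → C_1 acts by ∂[p,q,r] = [q,r] − [p,r] + [p,q]. For instance
  ∂[v_1,v_5,v_8] = [v_5,v_8] − [v_1,v_8] + [v_1,v_5],
  ∂[v_2,v_7,v_8] = [v_7,v_8] − [v_2,v_8] + [v_2,v_7].
This gives a 18×9 integer matrix of rank 8; reducing to Smith normal form yields diagonal entries (1,1,1,1,1,1,1,1).

The boundary map ∂_3: C_3 → C_2 sends each 3-simplex σ to the alternating sum Σ_i (−1)^i (σ with its i-th vertex removed). For instance
  ∂[v_1,v_3,v_5,v_8] = [v_3,v_5,v_8] − [v_1,v_5,v_8] + [v_1,v_3,v_8] − [v_1,v_3,v_5].
The 9×1 boundary matrix has rank 1 and Smith normal form diag(1).

Now H_k = ker ∂_k / im ∂_{k+1}, so:

  H_0: rank C_0 − rank ∂_1 = 9 − 8 = 1, and the invariant factors of ∂_1 are all 1, so H_0 ≅ Z.
  H_1: rank ker ∂_1 − rank ∂_2 = (18 − 8) − 8 = 2, and the invariant factors of ∂_2 are all 1, so H_1 ≅ Z^2.
  H_2: rank ker ∂_2 − rank ∂_3 = (9 − 8) − 1 = 0, and the invariant factors of ∂_3 are all 1, so H_2 ≅ 0.
  H_3: rank ker ∂_3 − rank ∂_4 = (1 − 1) − 0 = 0, and there is no ∂_4, so H_3 ≅ 0.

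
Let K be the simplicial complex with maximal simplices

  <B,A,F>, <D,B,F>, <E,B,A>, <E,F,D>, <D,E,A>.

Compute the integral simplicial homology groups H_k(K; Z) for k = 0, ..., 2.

H_0 ≅ Z,  H_1 ≅ Z,  H_2 = 0.

We work with the vertex ordering A < B < D < E < F. The simplices of K, each written with vertices in increasing order, are:

  0-simplices (5): A, B, D, E, F
  1-simplices (10): AB, AD, AE, AF, BD, BE, BF, DE, DF, EF
  2-simplices (5): ABE, ABF, ADE, BDF, DEF

giving chain groups C_0 ≅ Z^5, C_1 ≅ Z^10, C_2 ≅ Z^5.

∂_1: C_1 → C_0 maps an edge to its endpoints' difference, ∂[p,q] = q − p. For instance
  ∂EF = F − E.
As a 5×10 matrix over Z this has rank 4, with invariant factors (1,1,1,1).

Boundary ∂_2: C_2 → C_1 acts by ∂[p,q,r] = [q,r] − [p,r] + [p,q]. For instance
  ∂ADE = DE − AE + AD,
  ∂ABE = BE − AE + AB.
As a 10×5 matrix over Z this has rank 5, with invariant factors (1,1,1,1,1).

Computing H_k = (kernel of ∂_k) / (image of ∂_{k+1}):

  H_0: rank C_0 − rank ∂_1 = 5 − 4 = 1, and the invariant factors of ∂_1 are all 1, so H_0 ≅ Z.
  H_1: rank ker ∂_1 − rank ∂_2 = (10 − 4) − 5 = 1, and the invariant factors of ∂_2 are all 1, so H_1 ≅ Z.
  H_2: rank ker ∂_2 − rank ∂_3 = (5 − 5) − 0 = 0, and there is no ∂_3, so H_2 ≅ 0.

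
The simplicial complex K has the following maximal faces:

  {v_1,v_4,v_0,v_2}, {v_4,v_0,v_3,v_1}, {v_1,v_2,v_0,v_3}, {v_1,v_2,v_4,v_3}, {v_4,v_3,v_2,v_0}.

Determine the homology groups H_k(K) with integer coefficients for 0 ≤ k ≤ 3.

H_0 ≅ Z,  H_1 = 0,  H_2 = 0,  H_3 ≅ Z.

Take the total order v_0 < v_1 < v_2 < v_3 < v_4 on the vertex set. Then K (dimension 3) consists of the simplices:

  0-simplices (5): [v_0], [v_1], [v_2], [v_3], [v_4]
  1-simplices (10): [v_0,v_1], [v_0,v_2], [v_0,v_3], [v_0,v_4], [v_1,v_2], [v_1,v_3], [v_1,v_4], [v_2,v_3], [v_2,v_4], [v_3,v_4]
  2-simplices (10): [v_0,v_1,v_2], [v_0,v_1,v_3], [v_0,v_1,v_4], [v_0,v_2,v_3], [v_0,v_2,v_4], [v_0,v_3,v_4], [v_1,v_2,v_3], [v_1,v_2,v_4], [v_1,v_3,v_4], [v_2,v_3,v_4]
  3-simplices (5): [v_0,v_1,v_2,v_3], [v_0,v_1,v_2,v_4], [v_0,v_1,v_3,v_4], [v_0,v_2,v_3,v_4], [v_1,v_2,v_3,v_4]

Hence C_0 ≅ Z^5, C_1 ≅ Z^10, C_2 ≅ Z^10, C_3 ≅ Z^5.

∂_1: C_1 → C_0 maps an edge to its endpoints' difference, ∂[p,q] = q − p.
This gives a 5×10 integer matrix of rank 4; reducing to Smith normal form yields diagonal entries (1,1,1,1).

The boundary map ∂_2: C_2 → C_1 acts by ∂[p,q,r] = [q,r] − [p,r] + [p,q]. For instance
  ∂[v_1,v_3,v_4] = [v_3,v_4] − [v_1,v_4] + [v_1,v_3],
  ∂[v_0,v_1,v_3] = [v_1,v_3] − [v_0,v_3] + [v_0,v_1].
The resulting 10×10 matrix has rank 6, and its Smith normal form has invariant factors (1,1,1,1,1,1).

The boundary map ∂_3: C_3 → C_2 sends each 3-simplex σ to the alternating sum Σ_i (−1)^i (σ with its i-th vertex removed). For instance
  ∂[v_0,v_1,v_3,v_4] = [v_1,v_3,v_4] − [v_0,v_3,v_4] + [v_0,v_1,v_4] − [v_0,v_1,v_3],
  ∂[v_0,v_2,v_3,v_4] = [v_2,v_3,v_4] − [v_0,v_3,v_4] + [v_0,v_2,v_4] − [v_0,v_2,v_3].
This gives a 10×5 integer matrix of rank 4; reducing to Smith normal form yields diagonal entries (1,1,1,1).

Now H_k = ker ∂_k / im ∂_{k+1}, so:

  H_0: rank C_0 − rank ∂_1 = 5 − 4 = 1, and the invariant factors of ∂_1 are all 1, so H_0 ≅ Z.
  H_1: rank ker ∂_1 − rank ∂_2 = (10 − 4) − 6 = 0, and the invariant factors of ∂_2 are all 1, so H_1 ≅ 0.
  H_2: rank ker ∂_2 − rank ∂_3 = (10 − 6) − 4 = 0, and the invariant factors of ∂_3 are all 1, so H_2 ≅ 0.
  H_3: rank ker ∂_3 − rank ∂_4 = (5 − 4) − 0 = 1, and there is no ∂_4, so H_3 ≅ Z.

As a check, the Euler characteristic is 5 − 10 + 10 − 5 = 0, which agrees with 1 − 0 + 0 − 1 = 0.
(K is a triangulation of the 3-sphere S^3.)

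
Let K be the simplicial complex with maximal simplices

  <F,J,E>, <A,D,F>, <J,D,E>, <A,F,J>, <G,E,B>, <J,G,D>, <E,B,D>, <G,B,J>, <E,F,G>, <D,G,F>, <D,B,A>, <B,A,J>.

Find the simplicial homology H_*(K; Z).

Take the total order A < B < D < E < F < G < J on the vertex set. Then K (dimension 2) consists of the simplices:

  0-simplices (7): A, B, D, E, F, G, J
  1-simplices (18): AB, AD, AF, AJ, BD, BE, BG, BJ, DE, DF, DG, DJ, EF, EG, EJ, FG, FJ, GJ
  2-simplices (12): ABD, ABJ, ADF, AFJ, BDE, BEG, BGJ, DEJ, DFG, DGJ, EFG, EFJ

so the chain groups are C_0 ≅ Z^7, C_1 ≅ Z^18, C_2 ≅ Z^12.

The boundary map ∂_1: C_1 → C_0 maps an edge to its endpoints' difference, ∂[p,q] = q − p. For instance
  ∂AF = F − A.
The 7×18 boundary matrix has rank 6 and Smith normal form diag(1,1,1,1,1,1).

∂_2: C_2 → C_1 acts by ∂[p,q,r] = [q,r] − [p,r] + [p,q]. For instance
  ∂DGJ = GJ − DJ + DG,
  ∂ADF = DF − AF + AD.
As a 18×12 matrix over Z this has rank 12, with invariant factors (1,1,1,1,1,1,1,1,1,1,1,2).

Now H_k = ker ∂_k / im ∂_{k+1}, so:

  H_0: rank C_0 − rank ∂_1 = 7 − 6 = 1, and the invariant factors of ∂_1 are all 1, so H_0 ≅ Z.
  H_1: rank ker ∂_1 − rank ∂_2 = (18 − 6) − 12 = 0, and ∂_2 has invariant factor 2 > 1, so H_1 ≅ Z_2.
  H_2: rank ker ∂_2 − rank ∂_3 = (12 − 12) − 0 = 0, and there is no ∂_3, so H_2 ≅ 0.

H_0 ≅ Z,  H_1 ≅ Z_2,  H_2 = 0.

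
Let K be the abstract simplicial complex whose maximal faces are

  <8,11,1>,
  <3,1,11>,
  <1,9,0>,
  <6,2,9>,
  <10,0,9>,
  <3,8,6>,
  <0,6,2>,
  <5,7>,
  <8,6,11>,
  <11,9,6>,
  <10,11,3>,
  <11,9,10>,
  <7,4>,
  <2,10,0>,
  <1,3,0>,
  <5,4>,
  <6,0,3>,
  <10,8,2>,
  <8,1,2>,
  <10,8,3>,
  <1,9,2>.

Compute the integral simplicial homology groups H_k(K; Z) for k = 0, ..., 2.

H_0 ≅ Z^2,  H_1 ≅ Z^2 ⊕ Z/2Z,  H_2 = 0.

Take the total order 0 < 1 < 2 < 3 < 4 < 5 < 6 < 7 < 8 < 9 < 10 < 11 on the vertex set. Then K (dimension 2) consists of the simplices:

  0-simplices (12): [0], [1], [2], [3], [4], [5], [6], [7], [8], [9], [10], [11]
  1-simplices (30): (30 of them)
  2-simplices (18): (18 of them)

giving chain groups C_0 ≅ Z^12, C_1 ≅ Z^30, C_2 ≅ Z^18.

The boundary map ∂_1: C_1 → C_0 is given by ∂[p,q] = [q] − [p]. For instance
  ∂[4,5] = [5] − [4].
As a 12×30 matrix over Z this has rank 10, with invariant factors (1,1,1,1,1,1,1,1,1,1).

Boundary ∂_2: C_2 → C_1 sends each 2-simplex [p,q,r] to [q,r] − [p,r] + [p,q]. For instance
  ∂[3,10,11] = [10,11] − [3,11] + [3,10],
  ∂[9,10,11] = [10,11] − [9,11] + [9,10].
As a 30×18 matrix over Z this has rank 18, with invariant factors (1,1,1,1,1,1,1,1,1,1,1,1,1,1,1,1,1,2).

Computing H_k = (kernel of ∂_k) / (image of ∂_{k+1}):

  H_0: rank C_0 − rank ∂_1 = 12 − 10 = 2, and the invariant factors of ∂_1 are all 1, so H_0 = Z^2.
  H_1: rank ker ∂_1 − rank ∂_2 = (30 − 10) − 18 = 2, and ∂_2 has invariant factor 2 > 1, so H_1 = Z^2 ⊕ Z/2Z.
  H_2: rank ker ∂_2 − rank ∂_3 = (18 − 18) − 0 = 0, and there is no ∂_3, so H_2 = 0.

As a check, the Euler characteristic is 12 − 30 + 18 = 0, which agrees with 2 − 2 + 0 = 0.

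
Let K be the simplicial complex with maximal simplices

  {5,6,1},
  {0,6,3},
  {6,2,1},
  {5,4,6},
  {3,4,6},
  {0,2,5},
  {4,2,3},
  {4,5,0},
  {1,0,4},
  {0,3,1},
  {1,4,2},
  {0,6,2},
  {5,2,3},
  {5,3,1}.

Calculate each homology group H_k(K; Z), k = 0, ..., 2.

H_0 = Z,  H_1 = Z^2,  H_2 = Z.

Order the vertices as 0 < 1 < 2 < 3 < 4 < 5 < 6. Listing each simplex with vertices in this order, K has dimension 2 with simplices:

  0-simplices (7): [0], [1], [2], [3], [4], [5], [6]
  1-simplices (21): [0,1], [0,2], [0,3], [0,4], [0,5], [0,6], [1,2], [1,3], [1,4], [1,5], [1,6], [2,3], [2,4], [2,5], [2,6], [3,4], [3,5], [3,6], [4,5], [4,6], [5,6]
  2-simplices (14): [0,1,3], [0,1,4], [0,2,5], [0,2,6], [0,3,6], [0,4,5], [1,2,4], [1,2,6], [1,3,5], [1,5,6], [2,3,4], [2,3,5], [3,4,6], [4,5,6]

so the chain groups are C_0 ≅ Z^7, C_1 ≅ Z^21, C_2 ≅ Z^14.

Boundary ∂_1: C_1 → C_0 sends each edge [p,q] (with p < q) to q − p. For instance
  ∂[4,6] = [6] − [4].
The 7×21 boundary matrix has rank 6 and Smith normal form diag(1,1,1,1,1,1).

Boundary ∂_2: C_2 → C_1 acts by ∂[p,q,r] = [q,r] − [p,r] + [p,q]. For instance
  ∂[2,3,4] = [3,4] − [2,4] + [2,3],
  ∂[0,3,6] = [3,6] − [0,6] + [0,3].
As a 21×14 matrix over Z this has rank 13, with invariant factors (1,1,1,1,1,1,1,1,1,1,1,1,1).

Now H_k = ker ∂_k / im ∂_{k+1}, so:

  H_0: rank C_0 − rank ∂_1 = 7 − 6 = 1, and the invariant factors of ∂_1 are all 1, so H_0 ≅ Z.
  H_1: rank ker ∂_1 − rank ∂_2 = (21 − 6) − 13 = 2, and the invariant factors of ∂_2 are all 1, so H_1 ≅ Z^2.
  H_2: rank ker ∂_2 − rank ∂_3 = (14 − 13) − 0 = 1, and there is no ∂_3, so H_2 ≅ Z.

As a check, the Euler characteristic is 7 − 21 + 14 = 0, which agrees with 1 − 2 + 1 = 0.
(K is a triangulation of the torus T^2.)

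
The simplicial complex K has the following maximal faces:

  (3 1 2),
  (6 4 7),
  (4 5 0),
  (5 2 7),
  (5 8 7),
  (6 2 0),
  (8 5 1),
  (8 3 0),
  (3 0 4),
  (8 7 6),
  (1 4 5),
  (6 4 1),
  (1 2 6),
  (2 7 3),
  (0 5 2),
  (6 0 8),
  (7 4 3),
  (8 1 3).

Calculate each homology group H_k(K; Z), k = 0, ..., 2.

H_0 ≅ Z,  H_1 ≅ Z^2,  H_2 ≅ Z.

Fix the vertex order 0 < 1 < 2 < 3 < 4 < 5 < 6 < 7 < 8 and write every simplex with vertices in increasing order. Then dim K = 2 and the simplices of K are:

  0-simplices (9): [0], [1], [2], [3], [4], [5], [6], [7], [8]
  1-simplices (27): (27 of them)
  2-simplices (18): [0,2,5], [0,2,6], [0,3,4], [0,3,8], [0,4,5], [0,6,8], [1,2,3], [1,2,6], [1,3,8], [1,4,5], [1,4,6], [1,5,8], [2,3,7], [2,5,7], [3,4,7], [4,6,7], [5,7,8], [6,7,8]

so the chain groups are C_0 ≅ Z^9, C_1 ≅ Z^27, C_2 ≅ Z^18.

∂_1: C_1 → C_0 maps an edge to its endpoints' difference, ∂[p,q] = q − p. For instance
  ∂[1,8] = [8] − [1].
As a 9×27 matrix over Z this has rank 8, with invariant factors (1,1,1,1,1,1,1,1).

Boundary ∂_2: C_2 → C_1 sends each 2-simplex [p,q,r] to [q,r] − [p,r] + [p,q]. For instance
  ∂[1,5,8] = [5,8] − [1,8] + [1,5],
  ∂[6,7,8] = [7,8] − [6,8] + [6,7].
The resulting 27×18 matrix has rank 17, and its Smith normal form has invariant factors (1,1,1,1,1,1,1,1,1,1,1,1,1,1,1,1,1).

Now H_k = ker ∂_k / im ∂_{k+1}, so:

  H_0: rank C_0 − rank ∂_1 = 9 − 8 = 1, and the invariant factors of ∂_1 are all 1, so H_0 = Z.
  H_1: rank ker ∂_1 − rank ∂_2 = (27 − 8) − 17 = 2, and the invariant factors of ∂_2 are all 1, so H_1 = Z^2.
  H_2: rank ker ∂_2 − rank ∂_3 = (18 − 17) − 0 = 1, and there is no ∂_3, so H_2 = Z.

As a check, the Euler characteristic is 9 − 27 + 18 = 0, which agrees with 1 − 2 + 1 = 0.
(K is a triangulation of the torus T^2.)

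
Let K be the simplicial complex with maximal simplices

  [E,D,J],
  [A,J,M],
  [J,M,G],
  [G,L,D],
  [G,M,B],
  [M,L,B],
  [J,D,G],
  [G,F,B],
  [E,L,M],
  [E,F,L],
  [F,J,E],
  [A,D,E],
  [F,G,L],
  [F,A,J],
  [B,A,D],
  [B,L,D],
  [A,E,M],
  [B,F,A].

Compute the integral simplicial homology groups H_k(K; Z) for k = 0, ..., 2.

H_0 ≅ Z,  H_1 ≅ Z ⊕ Z_2,  H_2 = 0.

Fix the vertex order A < B < D < E < F < G < J < L < M and write every simplex with vertices in increasing order. Then dim K = 2 and the simplices of K are:

  0-simplices (9): A, B, D, E, F, G, J, L, M
  1-simplices (27): AB, AD, AE, AF, AJ, AM, BD, BF, BG, BL, BM, DE, DG, DJ, DL, EF, EJ, EL, EM, FG, FJ, FL, GJ, GL, GM, JM, LM
  2-simplices (18): ABD, ABF, ADE, AEM, AFJ, AJM, BDL, BFG, BGM, BLM, DEJ, DGJ, DGL, EFJ, EFL, ELM, FGL, GJM

so the chain groups are C_0 ≅ Z^9, C_1 ≅ Z^27, C_2 ≅ Z^18.

∂_1: C_1 → C_0 maps an edge to its endpoints' difference, ∂[p,q] = q − p. For instance
  ∂EJ = J − E.
This gives a 9×27 integer matrix of rank 8; reducing to Smith normal form yields diagonal entries (1,1,1,1,1,1,1,1).

Boundary ∂_2: C_2 → C_1 acts by ∂[p,q,r] = [q,r] − [p,r] + [p,q]. For instance
  ∂BLM = LM − BM + BL,
  ∂ADE = DE − AE + AD.
The resulting 27×18 matrix has rank 18, and its Smith normal form has invariant factors (1,1,1,1,1,1,1,1,1,1,1,1,1,1,1,1,1,2).

Reading off H_k = ker ∂_k / im ∂_{k+1}:

  H_0: rank C_0 − rank ∂_1 = 9 − 8 = 1, and the invariant factors of ∂_1 are all 1, so H_0 ≅ Z.
  H_1: rank ker ∂_1 − rank ∂_2 = (27 − 8) − 18 = 1, and ∂_2 has invariant factor 2 > 1, so H_1 ≅ Z ⊕ Z_2.
  H_2: rank ker ∂_2 − rank ∂_3 = (18 − 18) − 0 = 0, and there is no ∂_3, so H_2 ≅ 0.

As a check, the Euler characteristic is 9 − 27 + 18 = 0, which agrees with 1 − 1 + 0 = 0.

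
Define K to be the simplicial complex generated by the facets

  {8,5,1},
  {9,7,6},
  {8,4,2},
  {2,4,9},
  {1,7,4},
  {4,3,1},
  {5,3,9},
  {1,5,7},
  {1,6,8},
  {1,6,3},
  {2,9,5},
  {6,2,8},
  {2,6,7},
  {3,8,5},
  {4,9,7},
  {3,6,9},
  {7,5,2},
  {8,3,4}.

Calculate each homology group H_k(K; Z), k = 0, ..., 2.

H_0 = Z,  H_1 = Z × Z/2,  H_2 = 0.

We work with the vertex ordering 1 < 2 < 3 < 4 < 5 < 6 < 7 < 8 < 9. The simplices of K, each written with vertices in increasing order, are:

  0-simplices (9): [1], [2], [3], [4], [5], [6], [7], [8], [9]
  1-simplices (27): (27 of them)
  2-simplices (18): [1,3,4], [1,3,6], [1,4,7], [1,5,7], [1,5,8], [1,6,8], [2,4,8], [2,4,9], [2,5,7], [2,5,9], [2,6,7], [2,6,8], [3,4,8], [3,5,8], [3,5,9], [3,6,9], [4,7,9], [6,7,9]

Hence C_0 ≅ Z^9, C_1 ≅ Z^27, C_2 ≅ Z^18.

The boundary map ∂_1: C_1 → C_0 is given by ∂[p,q] = [q] − [p]. For instance
  ∂[1,3] = [3] − [1].
As a 9×27 matrix over Z this has rank 8, with invariant factors (1,1,1,1,1,1,1,1).

Boundary ∂_2: C_2 → C_1 sends each 2-simplex [p,q,r] to [q,r] − [p,r] + [p,q]. For instance
  ∂[3,5,9] = [5,9] − [3,9] + [3,5],
  ∂[2,6,7] = [6,7] − [2,7] + [2,6].
As a 27×18 matrix over Z this has rank 18, with invariant factors (1,1,1,1,1,1,1,1,1,1,1,1,1,1,1,1,1,2).

Now H_k = ker ∂_k / im ∂_{k+1}, so:

  H_0: rank C_0 − rank ∂_1 = 9 − 8 = 1, and the invariant factors of ∂_1 are all 1, so H_0 ≅ Z.
  H_1: rank ker ∂_1 − rank ∂_2 = (27 − 8) − 18 = 1, and ∂_2 has invariant factor 2 > 1, so H_1 ≅ Z × Z/2.
  H_2: rank ker ∂_2 − rank ∂_3 = (18 − 18) − 0 = 0, and there is no ∂_3, so H_2 ≅ 0.

(K is a triangulation of the Klein bottle.)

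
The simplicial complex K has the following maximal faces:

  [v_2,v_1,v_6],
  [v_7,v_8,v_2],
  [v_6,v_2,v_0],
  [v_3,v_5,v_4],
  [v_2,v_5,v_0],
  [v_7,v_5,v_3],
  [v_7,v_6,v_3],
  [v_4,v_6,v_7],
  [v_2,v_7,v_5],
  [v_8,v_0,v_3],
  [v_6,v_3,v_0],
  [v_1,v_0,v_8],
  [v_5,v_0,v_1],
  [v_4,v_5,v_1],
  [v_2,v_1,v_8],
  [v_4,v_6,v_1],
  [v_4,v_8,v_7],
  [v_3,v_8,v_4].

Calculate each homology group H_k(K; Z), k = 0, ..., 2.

H_0 = Z,  H_1 = Z ⊕ Z/2,  H_2 = 0.

We work with the vertex ordering v_0 < v_1 < v_2 < v_3 < v_4 < v_5 < v_6 < v_7 < v_8. The simplices of K, each written with vertices in increasing order, are:

  0-simplices (9): [v_0], [v_1], [v_2], [v_3], [v_4], [v_5], [v_6], [v_7], [v_8]
  1-simplices (27): (27 of them)
  2-simplices (18): (18 of them)

giving chain groups C_0 ≅ Z^9, C_1 ≅ Z^27, C_2 ≅ Z^18.

Boundary ∂_1: C_1 → C_0 is given by ∂[p,q] = [q] − [p]. For instance
  ∂[v_6,v_7] = [v_7] − [v_6].
The resulting 9×27 matrix has rank 8, and its Smith normal form has invariant factors (1,1,1,1,1,1,1,1).

The boundary map ∂_2: C_2 → C_1 maps a triangle to the signed sum of its edges. For instance
  ∂[v_4,v_6,v_7] = [v_6,v_7] − [v_4,v_7] + [v_4,v_6],
  ∂[v_2,v_7,v_8] = [v_7,v_8] − [v_2,v_8] + [v_2,v_7].
The 27×18 boundary matrix has rank 18 and Smith normal form diag(1,1,1,1,1,1,1,1,1,1,1,1,1,1,1,1,1,2).

Computing H_k = (kernel of ∂_k) / (image of ∂_{k+1}):

  H_0: rank C_0 − rank ∂_1 = 9 − 8 = 1, and the invariant factors of ∂_1 are all 1, so H_0 ≅ Z.
  H_1: rank ker ∂_1 − rank ∂_2 = (27 − 8) − 18 = 1, and ∂_2 has invariant factor 2 > 1, so H_1 ≅ Z ⊕ Z/2.
  H_2: rank ker ∂_2 − rank ∂_3 = (18 − 18) − 0 = 0, and there is no ∂_3, so H_2 ≅ 0.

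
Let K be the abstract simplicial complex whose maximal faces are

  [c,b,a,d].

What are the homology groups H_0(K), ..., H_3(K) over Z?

H_0 = Z,  H_1 = 0,  H_2 = 0,  H_3 = 0.

Order the vertices as a < b < c < d. Listing each simplex with vertices in this order, K has dimension 3 with simplices:

  0-simplices (4): a, b, c, d
  1-simplices (6): ab, ac, ad, bc, bd, cd
  2-simplices (4): abc, abd, acd, bcd
  3-simplices (1): abcd

giving chain groups C_0 ≅ Z^4, C_1 ≅ Z^6, C_2 ≅ Z^4, C_3 ≅ Z^1.

The boundary map ∂_1: C_1 → C_0 maps an edge to its endpoints' difference, ∂[p,q] = q − p. For instance
  ∂bd = d − b.
The resulting 4×6 matrix has rank 3, and its Smith normal form has invariant factors (1,1,1).

∂_2: C_2 → C_1 sends each 2-simplex [p,q,r] to [q,r] − [p,r] + [p,q]. For instance
  ∂abc = bc − ac + ab,
  ∂bcd = cd − bd + bc.
The 6×4 boundary matrix has rank 3 and Smith normal form diag(1,1,1).

Boundary ∂_3: C_3 → C_2 sends each 3-simplex σ to the alternating sum Σ_i (−1)^i (σ with its i-th vertex removed). For instance
  ∂abcd = bcd − acd + abd − abc.
The resulting 4×1 matrix has rank 1, and its Smith normal form has invariant factors (1).

Now H_k = ker ∂_k / im ∂_{k+1}, so:

  H_0: rank C_0 − rank ∂_1 = 4 − 3 = 1, and the invariant factors of ∂_1 are all 1, so H_0 ≅ Z.
  H_1: rank ker ∂_1 − rank ∂_2 = (6 − 3) − 3 = 0, and the invariant factors of ∂_2 are all 1, so H_1 ≅ 0.
  H_2: rank ker ∂_2 − rank ∂_3 = (4 − 3) − 1 = 0, and the invariant factors of ∂_3 are all 1, so H_2 ≅ 0.
  H_3: rank ker ∂_3 − rank ∂_4 = (1 − 1) − 0 = 0, and there is no ∂_4, so H_3 ≅ 0.

As a check, the Euler characteristic is 4 − 6 + 4 − 1 = 1, which agrees with 1 − 0 + 0 − 0 = 1.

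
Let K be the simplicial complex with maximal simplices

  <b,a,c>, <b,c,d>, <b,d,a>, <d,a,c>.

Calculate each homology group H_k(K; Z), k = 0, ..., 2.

H_0 = Z,  H_1 = 0,  H_2 = Z.

We work with the vertex ordering a < b < c < d. The simplices of K, each written with vertices in increasing order, are:

  0-simplices (4): a, b, c, d
  1-simplices (6): ab, ac, ad, bc, bd, cd
  2-simplices (4): abc, abd, acd, bcd

giving chain groups C_0 ≅ Z^4, C_1 ≅ Z^6, C_2 ≅ Z^4.

∂_1: C_1 → C_0 maps an edge to its endpoints' difference, ∂[p,q] = q − p. For instance
  ∂bc = c − b.
This gives a 4×6 integer matrix of rank 3; reducing to Smith normal form yields diagonal entries (1,1,1).

Boundary ∂_2: C_2 → C_1 maps a triangle to the signed sum of its edges. For instance
  ∂acd = cd − ad + ac,
  ∂abd = bd − ad + ab.
The resulting 6×4 matrix has rank 3, and its Smith normal form has invariant factors (1,1,1).

From H_k ≅ ker(∂_k) / im(∂_{k+1}) we obtain:

  H_0: rank C_0 − rank ∂_1 = 4 − 3 = 1, and the invariant factors of ∂_1 are all 1, so H_0 = Z.
  H_1: rank ker ∂_1 − rank ∂_2 = (6 − 3) − 3 = 0, and the invariant factors of ∂_2 are all 1, so H_1 = 0.
  H_2: rank ker ∂_2 − rank ∂_3 = (4 − 3) − 0 = 1, and there is no ∂_3, so H_2 = Z.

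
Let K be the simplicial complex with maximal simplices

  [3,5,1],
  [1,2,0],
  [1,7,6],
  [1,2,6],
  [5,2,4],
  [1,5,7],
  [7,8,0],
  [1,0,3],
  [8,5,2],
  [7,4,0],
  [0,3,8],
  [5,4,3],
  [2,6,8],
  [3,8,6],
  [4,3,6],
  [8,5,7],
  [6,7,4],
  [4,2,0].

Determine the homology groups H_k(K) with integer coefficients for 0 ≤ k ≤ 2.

H_0 = Z,  H_1 = Z^2,  H_2 = Z.

Order the vertices as 0 < 1 < 2 < 3 < 4 < 5 < 6 < 7 < 8. Listing each simplex with vertices in this order, K has dimension 2 with simplices:

  0-simplices (9): [0], [1], [2], [3], [4], [5], [6], [7], [8]
  1-simplices (27): (27 of them)
  2-simplices (18): [0,1,2], [0,1,3], [0,2,4], [0,3,8], [0,4,7], [0,7,8], [1,2,6], [1,3,5], [1,5,7], [1,6,7], [2,4,5], [2,5,8], [2,6,8], [3,4,5], [3,4,6], [3,6,8], [4,6,7], [5,7,8]

giving chain groups C_0 ≅ Z^9, C_1 ≅ Z^27, C_2 ≅ Z^18.

∂_1: C_1 → C_0 sends each edge [p,q] (with p < q) to q − p. For instance
  ∂[1,7] = [7] − [1].
This gives a 9×27 integer matrix of rank 8; reducing to Smith normal form yields diagonal entries (1,1,1,1,1,1,1,1).

∂_2: C_2 → C_1 maps a triangle to the signed sum of its edges. For instance
  ∂[2,6,8] = [6,8] − [2,8] + [2,6],
  ∂[1,6,7] = [6,7] − [1,7] + [1,6].
The 27×18 boundary matrix has rank 17 and Smith normal form diag(1,1,1,1,1,1,1,1,1,1,1,1,1,1,1,1,1).

From H_k ≅ ker(∂_k) / im(∂_{k+1}) we obtain:

  H_0: rank C_0 − rank ∂_1 = 9 − 8 = 1, and the invariant factors of ∂_1 are all 1, so H_0 ≅ Z.
  H_1: rank ker ∂_1 − rank ∂_2 = (27 − 8) − 17 = 2, and the invariant factors of ∂_2 are all 1, so H_1 ≅ Z^2.
  H_2: rank ker ∂_2 − rank ∂_3 = (18 − 17) − 0 = 1, and there is no ∂_3, so H_2 ≅ Z.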